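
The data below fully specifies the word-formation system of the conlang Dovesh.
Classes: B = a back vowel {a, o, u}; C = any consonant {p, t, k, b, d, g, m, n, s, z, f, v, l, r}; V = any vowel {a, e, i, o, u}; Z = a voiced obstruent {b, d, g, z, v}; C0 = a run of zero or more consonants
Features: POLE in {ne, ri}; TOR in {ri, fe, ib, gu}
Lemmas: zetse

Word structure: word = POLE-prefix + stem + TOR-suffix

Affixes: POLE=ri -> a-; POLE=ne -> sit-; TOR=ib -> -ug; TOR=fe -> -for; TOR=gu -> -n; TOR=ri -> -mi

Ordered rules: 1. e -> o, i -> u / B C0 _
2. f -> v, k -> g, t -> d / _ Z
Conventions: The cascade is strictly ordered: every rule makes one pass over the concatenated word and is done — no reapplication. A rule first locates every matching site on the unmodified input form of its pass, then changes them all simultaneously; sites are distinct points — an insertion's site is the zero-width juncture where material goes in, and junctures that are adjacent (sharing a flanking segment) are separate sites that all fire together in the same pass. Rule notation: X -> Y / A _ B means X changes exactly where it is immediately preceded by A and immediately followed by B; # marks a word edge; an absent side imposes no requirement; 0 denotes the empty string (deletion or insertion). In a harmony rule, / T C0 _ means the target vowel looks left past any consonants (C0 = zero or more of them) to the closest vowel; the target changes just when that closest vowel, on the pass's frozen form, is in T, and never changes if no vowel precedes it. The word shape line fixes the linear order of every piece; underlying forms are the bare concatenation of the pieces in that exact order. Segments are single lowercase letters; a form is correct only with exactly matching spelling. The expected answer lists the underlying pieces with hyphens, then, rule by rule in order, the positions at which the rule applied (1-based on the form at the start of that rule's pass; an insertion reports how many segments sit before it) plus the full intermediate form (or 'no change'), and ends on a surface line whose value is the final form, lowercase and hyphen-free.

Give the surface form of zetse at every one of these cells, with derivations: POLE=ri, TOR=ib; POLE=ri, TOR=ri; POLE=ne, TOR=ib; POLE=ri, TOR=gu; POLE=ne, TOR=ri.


cell POLE=ri, TOR=ib:
underlying: a-zetse-ug
1. e -> o, i -> u / B C0 _: fires at position(s) 3: azotseug
2. f -> v, k -> g, t -> d / _ Z: no change
surface: azotseug

cell POLE=ri, TOR=ri:
underlying: a-zetse-mi
1. e -> o, i -> u / B C0 _: fires at position(s) 3: azotsemi
2. f -> v, k -> g, t -> d / _ Z: no change
surface: azotsemi

cell POLE=ne, TOR=ib:
underlying: sit-zetse-ug
1. e -> o, i -> u / B C0 _: no change
2. f -> v, k -> g, t -> d / _ Z: fires at position(s) 3: sidzetseug
surface: sidzetseug

cell POLE=ri, TOR=gu:
underlying: a-zetse-n
1. e -> o, i -> u / B C0 _: fires at position(s) 3: azotsen
2. f -> v, k -> g, t -> d / _ Z: no change
surface: azotsen

cell POLE=ne, TOR=ri:
underlying: sit-zetse-mi
1. e -> o, i -> u / B C0 _: no change
2. f -> v, k -> g, t -> d / _ Z: fires at position(s) 3: sidzetsemi
surface: sidzetsemi


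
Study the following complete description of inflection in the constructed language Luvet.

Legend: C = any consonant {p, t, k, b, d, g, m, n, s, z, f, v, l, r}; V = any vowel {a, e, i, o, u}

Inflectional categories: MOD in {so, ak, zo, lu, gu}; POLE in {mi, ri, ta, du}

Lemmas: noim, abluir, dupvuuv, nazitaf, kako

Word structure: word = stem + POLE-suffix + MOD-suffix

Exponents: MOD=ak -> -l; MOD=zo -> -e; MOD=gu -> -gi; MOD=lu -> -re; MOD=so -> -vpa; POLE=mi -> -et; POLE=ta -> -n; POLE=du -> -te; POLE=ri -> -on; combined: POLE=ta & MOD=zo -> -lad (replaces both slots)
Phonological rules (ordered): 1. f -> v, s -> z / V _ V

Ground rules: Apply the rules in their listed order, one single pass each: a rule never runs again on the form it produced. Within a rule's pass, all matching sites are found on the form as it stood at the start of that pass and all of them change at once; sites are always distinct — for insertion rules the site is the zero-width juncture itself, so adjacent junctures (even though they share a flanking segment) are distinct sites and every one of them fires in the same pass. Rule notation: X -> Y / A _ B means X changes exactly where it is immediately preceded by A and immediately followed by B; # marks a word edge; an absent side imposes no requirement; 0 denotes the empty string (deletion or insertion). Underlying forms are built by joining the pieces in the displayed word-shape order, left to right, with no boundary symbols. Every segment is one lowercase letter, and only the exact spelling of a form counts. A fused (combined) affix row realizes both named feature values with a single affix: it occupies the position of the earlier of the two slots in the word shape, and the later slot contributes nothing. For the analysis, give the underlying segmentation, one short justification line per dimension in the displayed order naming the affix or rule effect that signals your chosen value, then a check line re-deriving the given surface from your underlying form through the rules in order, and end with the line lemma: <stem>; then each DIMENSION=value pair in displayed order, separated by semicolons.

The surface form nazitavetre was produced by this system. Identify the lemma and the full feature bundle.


underlying: nazitaf-et-re
MOD=lu - signalled by the affix -re
POLE=mi - signalled by the affix -et
check: nazitafetre -> nazitavetre
lemma: nazitaf; MOD=lu; POLE=mi


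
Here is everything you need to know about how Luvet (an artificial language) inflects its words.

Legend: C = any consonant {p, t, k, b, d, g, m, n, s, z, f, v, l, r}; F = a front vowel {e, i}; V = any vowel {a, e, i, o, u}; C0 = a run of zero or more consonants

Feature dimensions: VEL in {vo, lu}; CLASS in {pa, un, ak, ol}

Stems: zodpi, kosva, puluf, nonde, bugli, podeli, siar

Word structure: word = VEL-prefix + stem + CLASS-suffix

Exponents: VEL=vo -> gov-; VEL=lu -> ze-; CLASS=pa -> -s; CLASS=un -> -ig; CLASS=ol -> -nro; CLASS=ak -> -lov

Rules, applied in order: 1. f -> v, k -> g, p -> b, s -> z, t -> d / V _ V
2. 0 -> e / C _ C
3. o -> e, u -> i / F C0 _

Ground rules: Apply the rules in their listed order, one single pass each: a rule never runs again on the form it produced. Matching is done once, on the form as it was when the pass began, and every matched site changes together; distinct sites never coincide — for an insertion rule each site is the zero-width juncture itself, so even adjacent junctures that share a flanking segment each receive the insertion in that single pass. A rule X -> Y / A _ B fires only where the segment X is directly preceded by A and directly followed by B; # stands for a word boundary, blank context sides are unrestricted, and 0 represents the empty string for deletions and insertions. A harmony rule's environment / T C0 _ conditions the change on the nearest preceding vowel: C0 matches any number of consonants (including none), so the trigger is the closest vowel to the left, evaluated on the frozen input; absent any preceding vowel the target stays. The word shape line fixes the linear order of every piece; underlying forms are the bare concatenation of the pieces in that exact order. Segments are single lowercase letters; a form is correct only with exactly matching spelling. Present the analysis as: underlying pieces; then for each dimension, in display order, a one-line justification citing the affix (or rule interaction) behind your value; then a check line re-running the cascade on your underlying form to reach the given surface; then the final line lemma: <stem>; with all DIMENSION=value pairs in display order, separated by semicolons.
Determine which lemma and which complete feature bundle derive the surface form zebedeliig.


underlying: ze-podeli-ig
VEL=lu - signalled by the affix ze-
CLASS=un - signalled by the affix -ig
check: zepodeliig -> zebodeliig -> zebodeliig -> zebedeliig
lemma: podeli; VEL=lu; CLASS=un


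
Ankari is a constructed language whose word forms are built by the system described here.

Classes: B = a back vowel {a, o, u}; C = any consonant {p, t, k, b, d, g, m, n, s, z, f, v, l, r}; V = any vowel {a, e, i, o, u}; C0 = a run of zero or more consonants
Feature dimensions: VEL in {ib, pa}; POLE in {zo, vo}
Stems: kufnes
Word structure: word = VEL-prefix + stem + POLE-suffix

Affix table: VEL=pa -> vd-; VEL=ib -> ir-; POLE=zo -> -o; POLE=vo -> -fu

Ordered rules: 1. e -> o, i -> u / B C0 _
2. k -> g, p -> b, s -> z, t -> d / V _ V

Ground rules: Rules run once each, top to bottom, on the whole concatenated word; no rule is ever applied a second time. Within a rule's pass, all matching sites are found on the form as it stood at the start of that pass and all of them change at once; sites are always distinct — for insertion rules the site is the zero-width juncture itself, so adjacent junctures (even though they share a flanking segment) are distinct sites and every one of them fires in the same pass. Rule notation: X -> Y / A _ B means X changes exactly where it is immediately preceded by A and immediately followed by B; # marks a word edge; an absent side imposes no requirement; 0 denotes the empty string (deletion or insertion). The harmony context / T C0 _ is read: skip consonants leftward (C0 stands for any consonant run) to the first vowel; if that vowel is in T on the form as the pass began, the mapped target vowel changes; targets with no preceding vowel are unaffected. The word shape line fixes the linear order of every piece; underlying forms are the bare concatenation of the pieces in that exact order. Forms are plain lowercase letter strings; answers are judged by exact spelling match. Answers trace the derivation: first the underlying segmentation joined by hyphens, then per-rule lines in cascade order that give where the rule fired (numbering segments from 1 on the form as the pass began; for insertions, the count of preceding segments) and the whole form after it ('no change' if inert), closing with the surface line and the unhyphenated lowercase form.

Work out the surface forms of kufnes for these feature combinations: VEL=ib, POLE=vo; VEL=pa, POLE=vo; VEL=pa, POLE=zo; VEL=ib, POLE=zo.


cell VEL=ib, POLE=vo:
underlying: ir-kufnes-fu
1. e -> o, i -> u / B C0 _: fires at position(s) 7: irkufnosfu
2. k -> g, p -> b, s -> z, t -> d / V _ V: no change
surface: irkufnosfu

cell VEL=pa, POLE=vo:
underlying: vd-kufnes-fu
1. e -> o, i -> u / B C0 _: fires at position(s) 7: vdkufnosfu
2. k -> g, p -> b, s -> z, t -> d / V _ V: no change
surface: vdkufnosfu

cell VEL=pa, POLE=zo:
underlying: vd-kufnes-o
1. e -> o, i -> u / B C0 _: fires at position(s) 7: vdkufnoso
2. k -> g, p -> b, s -> z, t -> d / V _ V: fires at position(s) 8: vdkufnozo
surface: vdkufnozo

cell VEL=ib, POLE=zo:
underlying: ir-kufnes-o
1. e -> o, i -> u / B C0 _: fires at position(s) 7: irkufnoso
2. k -> g, p -> b, s -> z, t -> d / V _ V: fires at position(s) 8: irkufnozo
surface: irkufnozo


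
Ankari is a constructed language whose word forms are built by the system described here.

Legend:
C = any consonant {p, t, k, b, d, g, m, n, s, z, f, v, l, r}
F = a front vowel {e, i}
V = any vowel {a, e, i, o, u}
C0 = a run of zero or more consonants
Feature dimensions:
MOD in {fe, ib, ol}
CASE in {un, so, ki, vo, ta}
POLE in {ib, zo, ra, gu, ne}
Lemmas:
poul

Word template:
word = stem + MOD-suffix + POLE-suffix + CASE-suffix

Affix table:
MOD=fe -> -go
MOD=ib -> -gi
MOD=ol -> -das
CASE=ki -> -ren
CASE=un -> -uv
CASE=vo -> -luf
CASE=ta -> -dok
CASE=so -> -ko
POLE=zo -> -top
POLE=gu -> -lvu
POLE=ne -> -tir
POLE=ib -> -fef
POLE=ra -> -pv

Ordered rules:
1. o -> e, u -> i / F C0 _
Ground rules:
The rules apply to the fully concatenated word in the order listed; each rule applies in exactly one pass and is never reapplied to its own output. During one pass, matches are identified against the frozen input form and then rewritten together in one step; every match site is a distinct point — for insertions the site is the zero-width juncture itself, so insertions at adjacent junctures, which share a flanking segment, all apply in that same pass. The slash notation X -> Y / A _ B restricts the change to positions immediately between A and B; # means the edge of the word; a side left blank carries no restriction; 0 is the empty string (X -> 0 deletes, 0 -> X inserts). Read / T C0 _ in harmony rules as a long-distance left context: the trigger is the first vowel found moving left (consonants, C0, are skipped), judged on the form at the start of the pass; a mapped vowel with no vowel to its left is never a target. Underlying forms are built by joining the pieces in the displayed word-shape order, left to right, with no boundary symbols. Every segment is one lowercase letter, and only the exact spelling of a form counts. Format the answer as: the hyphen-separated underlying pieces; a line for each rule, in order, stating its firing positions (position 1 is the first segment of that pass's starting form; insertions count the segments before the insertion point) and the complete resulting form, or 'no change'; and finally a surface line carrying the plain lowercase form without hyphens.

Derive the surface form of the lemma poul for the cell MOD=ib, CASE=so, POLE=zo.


underlying: poul-gi-top-ko
1. o -> e, u -> i / F C0 _: fires at position(s) 8: poulgitepko
surface: poulgitepko


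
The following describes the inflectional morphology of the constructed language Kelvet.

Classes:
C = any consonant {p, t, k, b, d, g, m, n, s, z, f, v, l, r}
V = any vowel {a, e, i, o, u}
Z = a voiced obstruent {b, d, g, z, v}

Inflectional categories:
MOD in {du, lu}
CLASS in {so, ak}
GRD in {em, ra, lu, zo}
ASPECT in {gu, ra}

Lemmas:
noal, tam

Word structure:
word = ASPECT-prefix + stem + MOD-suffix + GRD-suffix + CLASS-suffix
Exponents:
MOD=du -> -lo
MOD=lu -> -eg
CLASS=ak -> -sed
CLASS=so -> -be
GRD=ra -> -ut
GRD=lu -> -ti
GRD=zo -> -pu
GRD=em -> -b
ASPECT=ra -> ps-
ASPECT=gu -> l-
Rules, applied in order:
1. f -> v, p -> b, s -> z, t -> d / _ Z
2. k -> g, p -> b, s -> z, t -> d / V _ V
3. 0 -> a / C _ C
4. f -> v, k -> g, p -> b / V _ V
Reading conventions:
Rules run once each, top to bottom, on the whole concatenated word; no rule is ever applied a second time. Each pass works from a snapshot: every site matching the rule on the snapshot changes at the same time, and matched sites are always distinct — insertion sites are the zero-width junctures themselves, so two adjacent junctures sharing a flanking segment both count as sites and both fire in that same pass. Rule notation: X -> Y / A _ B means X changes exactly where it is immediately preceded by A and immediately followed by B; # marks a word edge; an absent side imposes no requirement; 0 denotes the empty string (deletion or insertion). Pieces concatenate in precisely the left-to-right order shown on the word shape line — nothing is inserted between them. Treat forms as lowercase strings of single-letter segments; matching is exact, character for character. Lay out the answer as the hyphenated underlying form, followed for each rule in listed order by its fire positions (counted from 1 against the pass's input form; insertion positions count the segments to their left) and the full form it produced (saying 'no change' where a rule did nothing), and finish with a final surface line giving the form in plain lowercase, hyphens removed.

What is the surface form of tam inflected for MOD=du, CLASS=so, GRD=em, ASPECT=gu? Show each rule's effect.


underlying: l-tam-lo-b-be
1. f -> v, p -> b, s -> z, t -> d / _ Z: no change
2. k -> g, p -> b, s -> z, t -> d / V _ V: no change
3. 0 -> a / C _ C: inserts after position(s) 1, 4, 7: latamalobabe
4. f -> v, k -> g, p -> b / V _ V: no change
surface: latamalobabe


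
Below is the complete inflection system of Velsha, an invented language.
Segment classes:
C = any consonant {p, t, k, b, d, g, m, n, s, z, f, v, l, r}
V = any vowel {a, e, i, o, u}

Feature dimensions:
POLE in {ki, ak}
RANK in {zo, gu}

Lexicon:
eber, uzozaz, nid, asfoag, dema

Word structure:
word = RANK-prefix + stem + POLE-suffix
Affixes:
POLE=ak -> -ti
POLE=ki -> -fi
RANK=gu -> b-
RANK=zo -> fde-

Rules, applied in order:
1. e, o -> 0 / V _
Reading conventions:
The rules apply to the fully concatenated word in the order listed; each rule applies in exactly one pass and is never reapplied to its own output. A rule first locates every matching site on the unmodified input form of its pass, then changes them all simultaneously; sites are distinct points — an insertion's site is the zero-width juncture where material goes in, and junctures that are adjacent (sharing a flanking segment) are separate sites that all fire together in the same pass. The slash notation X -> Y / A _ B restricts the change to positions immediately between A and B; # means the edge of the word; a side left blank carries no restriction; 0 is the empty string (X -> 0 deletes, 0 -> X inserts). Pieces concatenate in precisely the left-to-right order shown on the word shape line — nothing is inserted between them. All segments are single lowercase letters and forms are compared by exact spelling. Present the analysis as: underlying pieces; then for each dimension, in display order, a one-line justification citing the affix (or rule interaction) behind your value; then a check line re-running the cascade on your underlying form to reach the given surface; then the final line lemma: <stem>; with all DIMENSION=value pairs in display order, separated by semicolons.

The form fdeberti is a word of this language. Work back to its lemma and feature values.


underlying: fde-eber-ti
POLE=ak - signalled by the affix -ti
RANK=zo - signalled by the affix fde-
check: fdeeberti -> fdeberti
lemma: eber; POLE=ak; RANK=zo


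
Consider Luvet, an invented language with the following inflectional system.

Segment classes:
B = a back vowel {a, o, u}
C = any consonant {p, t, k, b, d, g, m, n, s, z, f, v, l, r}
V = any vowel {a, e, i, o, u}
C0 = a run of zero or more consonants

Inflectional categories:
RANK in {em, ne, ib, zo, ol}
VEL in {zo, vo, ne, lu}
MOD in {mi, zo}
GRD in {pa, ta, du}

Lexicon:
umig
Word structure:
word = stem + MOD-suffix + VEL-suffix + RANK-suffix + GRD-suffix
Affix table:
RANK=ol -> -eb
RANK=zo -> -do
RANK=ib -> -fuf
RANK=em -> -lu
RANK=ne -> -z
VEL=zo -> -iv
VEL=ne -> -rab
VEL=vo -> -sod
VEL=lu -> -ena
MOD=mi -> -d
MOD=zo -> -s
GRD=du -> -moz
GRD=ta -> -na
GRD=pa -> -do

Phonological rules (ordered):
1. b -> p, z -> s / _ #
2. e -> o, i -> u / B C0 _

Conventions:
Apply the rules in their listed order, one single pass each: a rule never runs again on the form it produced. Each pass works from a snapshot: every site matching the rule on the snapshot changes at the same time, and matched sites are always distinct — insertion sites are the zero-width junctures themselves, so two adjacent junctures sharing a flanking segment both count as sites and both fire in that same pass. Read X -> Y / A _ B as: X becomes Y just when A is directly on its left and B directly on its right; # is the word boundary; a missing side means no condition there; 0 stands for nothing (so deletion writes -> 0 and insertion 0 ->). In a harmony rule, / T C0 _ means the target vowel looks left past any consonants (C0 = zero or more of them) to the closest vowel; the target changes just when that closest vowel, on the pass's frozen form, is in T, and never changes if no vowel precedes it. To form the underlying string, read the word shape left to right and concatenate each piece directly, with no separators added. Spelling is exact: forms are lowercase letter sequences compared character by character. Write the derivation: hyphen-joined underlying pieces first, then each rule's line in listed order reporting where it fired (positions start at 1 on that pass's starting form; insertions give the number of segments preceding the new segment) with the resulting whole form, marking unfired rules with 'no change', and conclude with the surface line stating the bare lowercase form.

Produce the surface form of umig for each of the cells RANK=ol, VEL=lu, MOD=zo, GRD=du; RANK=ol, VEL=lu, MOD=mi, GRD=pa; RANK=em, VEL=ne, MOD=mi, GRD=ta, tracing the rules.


cell RANK=ol, VEL=lu, MOD=zo, GRD=du:
underlying: umig-s-ena-eb-moz
1. b -> p, z -> s / _ #: fires at position(s) 13: umigsenaebmos
2. e -> o, i -> u / B C0 _: fires at position(s) 3, 9: umugsenaobmos
surface: umugsenaobmos

cell RANK=ol, VEL=lu, MOD=mi, GRD=pa:
underlying: umig-d-ena-eb-do
1. b -> p, z -> s / _ #: no change
2. e -> o, i -> u / B C0 _: fires at position(s) 3, 9: umugdenaobdo
surface: umugdenaobdo

cell RANK=em, VEL=ne, MOD=mi, GRD=ta:
underlying: umig-d-rab-lu-na
1. b -> p, z -> s / _ #: no change
2. e -> o, i -> u / B C0 _: fires at position(s) 3: umugdrabluna
surface: umugdrabluna


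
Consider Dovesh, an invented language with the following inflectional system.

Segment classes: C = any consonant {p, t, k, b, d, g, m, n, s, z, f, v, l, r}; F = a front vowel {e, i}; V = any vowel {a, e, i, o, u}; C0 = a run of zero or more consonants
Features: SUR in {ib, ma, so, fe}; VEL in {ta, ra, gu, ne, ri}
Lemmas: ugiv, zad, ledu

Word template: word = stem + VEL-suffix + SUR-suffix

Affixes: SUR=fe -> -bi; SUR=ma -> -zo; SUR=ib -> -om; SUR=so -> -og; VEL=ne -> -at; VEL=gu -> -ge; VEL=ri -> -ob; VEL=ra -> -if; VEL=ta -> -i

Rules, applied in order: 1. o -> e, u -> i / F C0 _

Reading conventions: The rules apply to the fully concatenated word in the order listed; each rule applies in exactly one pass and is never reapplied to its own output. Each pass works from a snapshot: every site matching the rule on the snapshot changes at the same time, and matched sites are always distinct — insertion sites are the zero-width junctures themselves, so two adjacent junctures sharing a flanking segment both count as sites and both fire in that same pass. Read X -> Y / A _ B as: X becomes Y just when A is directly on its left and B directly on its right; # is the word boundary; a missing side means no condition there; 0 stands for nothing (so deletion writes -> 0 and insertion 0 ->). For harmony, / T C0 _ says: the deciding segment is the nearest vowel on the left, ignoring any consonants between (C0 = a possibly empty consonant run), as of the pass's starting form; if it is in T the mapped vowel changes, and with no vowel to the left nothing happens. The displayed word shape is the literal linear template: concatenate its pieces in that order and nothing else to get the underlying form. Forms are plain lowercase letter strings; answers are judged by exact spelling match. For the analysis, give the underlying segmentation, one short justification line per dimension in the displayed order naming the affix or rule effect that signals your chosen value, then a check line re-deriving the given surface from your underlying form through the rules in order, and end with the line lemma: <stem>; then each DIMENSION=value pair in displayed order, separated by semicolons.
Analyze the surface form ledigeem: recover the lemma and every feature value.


underlying: ledu-ge-om
SUR=ib - signalled by the affix -om
VEL=gu - signalled by the affix -ge
check: ledugeom -> ledigeem
lemma: ledu; SUR=ib; VEL=gu


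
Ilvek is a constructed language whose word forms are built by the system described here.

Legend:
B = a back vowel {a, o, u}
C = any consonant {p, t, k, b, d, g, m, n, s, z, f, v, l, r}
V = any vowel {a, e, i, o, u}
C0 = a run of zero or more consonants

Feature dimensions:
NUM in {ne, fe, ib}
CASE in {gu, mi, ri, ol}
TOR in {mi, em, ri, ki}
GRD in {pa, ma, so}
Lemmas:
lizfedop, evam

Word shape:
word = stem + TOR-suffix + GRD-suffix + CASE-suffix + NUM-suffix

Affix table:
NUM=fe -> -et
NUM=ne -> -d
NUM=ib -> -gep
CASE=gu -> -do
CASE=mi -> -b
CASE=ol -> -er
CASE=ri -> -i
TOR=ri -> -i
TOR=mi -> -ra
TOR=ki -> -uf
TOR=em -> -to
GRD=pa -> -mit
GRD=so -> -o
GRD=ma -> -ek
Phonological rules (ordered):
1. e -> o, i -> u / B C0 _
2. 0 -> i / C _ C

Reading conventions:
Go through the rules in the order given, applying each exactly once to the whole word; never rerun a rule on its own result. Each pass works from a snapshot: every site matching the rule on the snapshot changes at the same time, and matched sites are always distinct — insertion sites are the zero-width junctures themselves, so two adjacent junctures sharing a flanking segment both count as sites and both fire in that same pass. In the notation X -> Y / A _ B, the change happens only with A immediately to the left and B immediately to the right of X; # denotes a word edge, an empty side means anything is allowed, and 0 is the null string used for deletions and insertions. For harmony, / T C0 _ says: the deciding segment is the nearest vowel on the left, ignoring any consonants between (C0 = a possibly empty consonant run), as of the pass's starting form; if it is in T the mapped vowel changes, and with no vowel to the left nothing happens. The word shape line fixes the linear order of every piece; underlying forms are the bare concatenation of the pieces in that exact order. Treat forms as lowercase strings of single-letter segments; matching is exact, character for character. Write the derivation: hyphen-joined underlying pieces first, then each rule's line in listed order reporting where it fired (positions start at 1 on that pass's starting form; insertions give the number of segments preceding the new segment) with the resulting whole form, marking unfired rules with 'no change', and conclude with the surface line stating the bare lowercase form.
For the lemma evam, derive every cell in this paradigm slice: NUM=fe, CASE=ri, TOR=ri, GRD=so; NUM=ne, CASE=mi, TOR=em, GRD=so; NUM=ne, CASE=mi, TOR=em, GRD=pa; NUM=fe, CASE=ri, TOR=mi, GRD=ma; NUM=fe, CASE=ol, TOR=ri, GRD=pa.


cell NUM=fe, CASE=ri, TOR=ri, GRD=so:
underlying: evam-i-o-i-et
1. e -> o, i -> u / B C0 _: fires at position(s) 5, 7: evamuouet
2. 0 -> i / C _ C: no change
surface: evamuouet

cell NUM=ne, CASE=mi, TOR=em, GRD=so:
underlying: evam-to-o-b-d
1. e -> o, i -> u / B C0 _: no change
2. 0 -> i / C _ C: inserts after position(s) 4, 8: evamitoobid
surface: evamitoobid

cell NUM=ne, CASE=mi, TOR=em, GRD=pa:
underlying: evam-to-mit-b-d
1. e -> o, i -> u / B C0 _: fires at position(s) 8: evamtomutbd
2. 0 -> i / C _ C: inserts after position(s) 4, 9, 10: evamitomutibid
surface: evamitomutibid

cell NUM=fe, CASE=ri, TOR=mi, GRD=ma:
underlying: evam-ra-ek-i-et
1. e -> o, i -> u / B C0 _: fires at position(s) 7: evamraokiet
2. 0 -> i / C _ C: inserts after position(s) 4: evamiraokiet
surface: evamiraokiet

cell NUM=fe, CASE=ol, TOR=ri, GRD=pa:
underlying: evam-i-mit-er-et
1. e -> o, i -> u / B C0 _: fires at position(s) 5: evamumiteret
2. 0 -> i / C _ C: no change
surface: evamumiteret


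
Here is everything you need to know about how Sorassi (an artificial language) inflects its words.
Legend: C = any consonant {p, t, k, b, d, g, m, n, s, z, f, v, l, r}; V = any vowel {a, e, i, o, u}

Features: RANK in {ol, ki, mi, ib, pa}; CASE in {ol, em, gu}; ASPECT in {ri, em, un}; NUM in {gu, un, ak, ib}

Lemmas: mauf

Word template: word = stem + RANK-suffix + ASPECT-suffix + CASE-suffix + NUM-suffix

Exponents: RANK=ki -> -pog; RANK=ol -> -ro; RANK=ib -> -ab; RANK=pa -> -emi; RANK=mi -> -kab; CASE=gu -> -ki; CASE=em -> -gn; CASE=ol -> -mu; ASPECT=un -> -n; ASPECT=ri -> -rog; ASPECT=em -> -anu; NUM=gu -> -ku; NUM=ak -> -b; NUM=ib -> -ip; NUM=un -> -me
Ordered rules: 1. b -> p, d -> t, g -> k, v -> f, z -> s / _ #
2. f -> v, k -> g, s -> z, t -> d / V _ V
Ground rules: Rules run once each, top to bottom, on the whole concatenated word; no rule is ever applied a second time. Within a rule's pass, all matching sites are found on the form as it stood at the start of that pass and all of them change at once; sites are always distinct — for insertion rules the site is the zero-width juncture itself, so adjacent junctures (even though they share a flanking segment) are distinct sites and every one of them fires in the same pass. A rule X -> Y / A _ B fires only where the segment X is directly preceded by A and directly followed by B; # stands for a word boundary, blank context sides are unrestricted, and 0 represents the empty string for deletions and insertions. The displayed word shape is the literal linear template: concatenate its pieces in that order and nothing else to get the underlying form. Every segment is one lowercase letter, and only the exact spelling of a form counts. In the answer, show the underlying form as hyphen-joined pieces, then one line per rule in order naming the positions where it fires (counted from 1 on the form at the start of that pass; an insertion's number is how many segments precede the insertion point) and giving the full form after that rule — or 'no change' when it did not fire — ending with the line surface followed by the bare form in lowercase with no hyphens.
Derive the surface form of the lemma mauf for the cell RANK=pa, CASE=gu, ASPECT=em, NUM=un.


underlying: mauf-emi-anu-ki-me
1. b -> p, d -> t, g -> k, v -> f, z -> s / _ #: no change
2. f -> v, k -> g, s -> z, t -> d / V _ V: fires at position(s) 4, 11: mauvemianugime
surface: mauvemianugime


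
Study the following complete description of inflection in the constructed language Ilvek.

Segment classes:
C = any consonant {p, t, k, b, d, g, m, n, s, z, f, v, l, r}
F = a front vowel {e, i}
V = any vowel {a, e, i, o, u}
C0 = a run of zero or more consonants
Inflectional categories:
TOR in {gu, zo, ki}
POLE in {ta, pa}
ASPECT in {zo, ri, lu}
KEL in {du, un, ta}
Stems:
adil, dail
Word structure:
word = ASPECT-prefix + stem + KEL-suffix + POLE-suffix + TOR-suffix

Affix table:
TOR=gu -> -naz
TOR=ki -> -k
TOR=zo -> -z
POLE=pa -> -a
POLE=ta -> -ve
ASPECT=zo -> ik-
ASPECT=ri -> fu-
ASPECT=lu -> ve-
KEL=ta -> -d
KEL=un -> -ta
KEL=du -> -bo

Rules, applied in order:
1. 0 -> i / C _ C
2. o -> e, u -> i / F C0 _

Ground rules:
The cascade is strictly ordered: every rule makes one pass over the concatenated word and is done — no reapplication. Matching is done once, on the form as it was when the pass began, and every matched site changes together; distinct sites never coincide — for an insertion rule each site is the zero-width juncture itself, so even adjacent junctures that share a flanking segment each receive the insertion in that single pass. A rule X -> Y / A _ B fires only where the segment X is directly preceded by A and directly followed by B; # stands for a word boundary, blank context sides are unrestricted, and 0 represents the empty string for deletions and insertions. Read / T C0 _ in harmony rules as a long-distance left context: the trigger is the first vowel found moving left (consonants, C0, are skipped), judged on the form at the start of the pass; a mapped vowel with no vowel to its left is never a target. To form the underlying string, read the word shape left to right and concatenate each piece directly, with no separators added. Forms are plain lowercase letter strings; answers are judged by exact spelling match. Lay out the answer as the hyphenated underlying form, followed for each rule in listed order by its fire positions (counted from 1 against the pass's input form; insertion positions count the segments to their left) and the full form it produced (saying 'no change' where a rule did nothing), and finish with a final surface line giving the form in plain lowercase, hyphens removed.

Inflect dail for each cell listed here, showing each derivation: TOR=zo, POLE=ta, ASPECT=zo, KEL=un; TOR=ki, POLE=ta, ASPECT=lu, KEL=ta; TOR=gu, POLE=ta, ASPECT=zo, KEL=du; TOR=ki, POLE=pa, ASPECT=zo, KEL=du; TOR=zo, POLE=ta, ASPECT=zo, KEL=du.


cell TOR=zo, POLE=ta, ASPECT=zo, KEL=un:
underlying: ik-dail-ta-ve-z
1. 0 -> i / C _ C: inserts after position(s) 2, 6: ikidailitavez
2. o -> e, u -> i / F C0 _: no change
surface: ikidailitavez

cell TOR=ki, POLE=ta, ASPECT=lu, KEL=ta:
underlying: ve-dail-d-ve-k
1. 0 -> i / C _ C: inserts after position(s) 6, 7: vedailidivek
2. o -> e, u -> i / F C0 _: no change
surface: vedailidivek

cell TOR=gu, POLE=ta, ASPECT=zo, KEL=du:
underlying: ik-dail-bo-ve-naz
1. 0 -> i / C _ C: inserts after position(s) 2, 6: ikidailibovenaz
2. o -> e, u -> i / F C0 _: fires at position(s) 10: ikidailibevenaz
surface: ikidailibevenaz

cell TOR=ki, POLE=pa, ASPECT=zo, KEL=du:
underlying: ik-dail-bo-a-k
1. 0 -> i / C _ C: inserts after position(s) 2, 6: ikidailiboak
2. o -> e, u -> i / F C0 _: fires at position(s) 10: ikidailibeak
surface: ikidailibeak

cell TOR=zo, POLE=ta, ASPECT=zo, KEL=du:
underlying: ik-dail-bo-ve-z
1. 0 -> i / C _ C: inserts after position(s) 2, 6: ikidailibovez
2. o -> e, u -> i / F C0 _: fires at position(s) 10: ikidailibevez
surface: ikidailibevez


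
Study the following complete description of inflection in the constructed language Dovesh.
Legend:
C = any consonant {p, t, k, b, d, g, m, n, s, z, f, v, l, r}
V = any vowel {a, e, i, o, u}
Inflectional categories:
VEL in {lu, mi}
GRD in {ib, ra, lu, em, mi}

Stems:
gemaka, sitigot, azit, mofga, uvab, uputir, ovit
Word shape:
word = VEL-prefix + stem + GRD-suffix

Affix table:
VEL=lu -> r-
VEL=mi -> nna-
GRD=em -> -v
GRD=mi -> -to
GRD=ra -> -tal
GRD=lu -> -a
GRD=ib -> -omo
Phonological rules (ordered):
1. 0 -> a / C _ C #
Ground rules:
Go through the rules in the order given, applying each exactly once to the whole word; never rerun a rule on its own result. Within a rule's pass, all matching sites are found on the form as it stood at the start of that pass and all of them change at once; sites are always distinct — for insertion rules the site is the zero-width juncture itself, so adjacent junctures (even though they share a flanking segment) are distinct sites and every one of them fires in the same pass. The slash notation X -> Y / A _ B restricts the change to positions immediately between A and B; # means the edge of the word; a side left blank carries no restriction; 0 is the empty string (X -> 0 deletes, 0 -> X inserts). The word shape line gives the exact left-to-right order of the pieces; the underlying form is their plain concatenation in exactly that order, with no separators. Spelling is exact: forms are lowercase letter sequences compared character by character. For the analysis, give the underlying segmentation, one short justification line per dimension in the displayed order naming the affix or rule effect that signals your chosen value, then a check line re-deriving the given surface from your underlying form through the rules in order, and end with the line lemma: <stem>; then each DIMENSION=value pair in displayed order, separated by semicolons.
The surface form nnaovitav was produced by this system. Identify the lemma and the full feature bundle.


underlying: nna-ovit-v
VEL=mi - signalled by the affix nna-
GRD=em - signalled by the affix -v
check: nnaovitv -> nnaovitav
lemma: ovit; VEL=mi; GRD=em


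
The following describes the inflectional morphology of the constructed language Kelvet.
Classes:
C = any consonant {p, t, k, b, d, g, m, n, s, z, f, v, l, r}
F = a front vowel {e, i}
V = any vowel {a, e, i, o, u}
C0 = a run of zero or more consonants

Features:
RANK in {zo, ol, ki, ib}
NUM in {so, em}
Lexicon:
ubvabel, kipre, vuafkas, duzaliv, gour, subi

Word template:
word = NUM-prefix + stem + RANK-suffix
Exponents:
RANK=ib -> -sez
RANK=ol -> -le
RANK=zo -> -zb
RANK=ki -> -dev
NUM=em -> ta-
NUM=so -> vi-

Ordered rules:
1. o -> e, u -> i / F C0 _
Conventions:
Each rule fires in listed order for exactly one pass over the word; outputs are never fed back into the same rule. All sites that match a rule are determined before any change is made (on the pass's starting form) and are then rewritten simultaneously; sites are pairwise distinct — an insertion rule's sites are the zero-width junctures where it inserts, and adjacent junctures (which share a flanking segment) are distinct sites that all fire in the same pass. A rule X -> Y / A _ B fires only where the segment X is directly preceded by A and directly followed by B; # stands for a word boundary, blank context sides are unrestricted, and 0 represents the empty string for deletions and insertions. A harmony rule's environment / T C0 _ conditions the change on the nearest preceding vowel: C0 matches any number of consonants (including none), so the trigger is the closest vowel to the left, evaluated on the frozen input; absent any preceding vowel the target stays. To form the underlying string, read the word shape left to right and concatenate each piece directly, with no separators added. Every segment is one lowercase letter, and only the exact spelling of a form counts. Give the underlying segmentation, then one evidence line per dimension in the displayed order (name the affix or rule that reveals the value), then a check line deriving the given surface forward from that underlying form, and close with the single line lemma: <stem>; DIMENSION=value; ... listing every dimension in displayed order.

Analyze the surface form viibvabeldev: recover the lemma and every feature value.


underlying: vi-ubvabel-dev
RANK=ki - signalled by the affix -dev
NUM=so - signalled by the affix vi-
check: viubvabeldev -> viibvabeldev
lemma: ubvabel; RANK=ki; NUM=so


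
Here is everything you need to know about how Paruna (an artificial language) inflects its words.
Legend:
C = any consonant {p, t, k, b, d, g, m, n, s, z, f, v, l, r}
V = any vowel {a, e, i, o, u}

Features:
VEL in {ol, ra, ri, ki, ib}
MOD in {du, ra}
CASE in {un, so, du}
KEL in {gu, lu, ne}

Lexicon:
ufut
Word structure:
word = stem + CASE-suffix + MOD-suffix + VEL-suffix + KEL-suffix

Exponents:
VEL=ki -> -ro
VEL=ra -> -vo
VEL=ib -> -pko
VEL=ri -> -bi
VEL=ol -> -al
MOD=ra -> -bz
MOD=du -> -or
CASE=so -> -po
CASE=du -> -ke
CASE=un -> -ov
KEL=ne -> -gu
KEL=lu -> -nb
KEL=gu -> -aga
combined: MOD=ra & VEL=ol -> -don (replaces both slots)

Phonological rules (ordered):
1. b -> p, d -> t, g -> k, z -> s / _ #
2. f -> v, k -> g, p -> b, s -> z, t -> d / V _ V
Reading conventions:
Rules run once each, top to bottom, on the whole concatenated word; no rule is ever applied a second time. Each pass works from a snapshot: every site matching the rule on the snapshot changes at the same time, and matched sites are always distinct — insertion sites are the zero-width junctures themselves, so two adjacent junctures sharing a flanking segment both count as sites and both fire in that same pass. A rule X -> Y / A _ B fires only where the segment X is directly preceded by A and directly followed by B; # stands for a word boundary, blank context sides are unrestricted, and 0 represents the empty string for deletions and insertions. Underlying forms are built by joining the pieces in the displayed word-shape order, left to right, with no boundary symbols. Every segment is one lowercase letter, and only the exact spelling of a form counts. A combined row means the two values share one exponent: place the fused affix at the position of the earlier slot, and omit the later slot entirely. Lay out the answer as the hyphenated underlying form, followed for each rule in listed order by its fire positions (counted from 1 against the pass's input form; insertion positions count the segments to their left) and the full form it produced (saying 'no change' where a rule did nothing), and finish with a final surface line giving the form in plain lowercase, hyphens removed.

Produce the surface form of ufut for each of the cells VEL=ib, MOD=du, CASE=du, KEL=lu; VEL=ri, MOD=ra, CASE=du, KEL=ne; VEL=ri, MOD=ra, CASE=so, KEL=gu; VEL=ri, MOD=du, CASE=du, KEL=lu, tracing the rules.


cell VEL=ib, MOD=du, CASE=du, KEL=lu:
underlying: ufut-ke-or-pko-nb
1. b -> p, d -> t, g -> k, z -> s / _ #: fires at position(s) 13: ufutkeorpkonp
2. f -> v, k -> g, p -> b, s -> z, t -> d / V _ V: fires at position(s) 2: uvutkeorpkonp
surface: uvutkeorpkonp

cell VEL=ri, MOD=ra, CASE=du, KEL=ne:
underlying: ufut-ke-bz-bi-gu
1. b -> p, d -> t, g -> k, z -> s / _ #: no change
2. f -> v, k -> g, p -> b, s -> z, t -> d / V _ V: fires at position(s) 2: uvutkebzbigu
surface: uvutkebzbigu

cell VEL=ri, MOD=ra, CASE=so, KEL=gu:
underlying: ufut-po-bz-bi-aga
1. b -> p, d -> t, g -> k, z -> s / _ #: no change
2. f -> v, k -> g, p -> b, s -> z, t -> d / V _ V: fires at position(s) 2: uvutpobzbiaga
surface: uvutpobzbiaga

cell VEL=ri, MOD=du, CASE=du, KEL=lu:
underlying: ufut-ke-or-bi-nb
1. b -> p, d -> t, g -> k, z -> s / _ #: fires at position(s) 12: ufutkeorbinp
2. f -> v, k -> g, p -> b, s -> z, t -> d / V _ V: fires at position(s) 2: uvutkeorbinp
surface: uvutkeorbinp
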